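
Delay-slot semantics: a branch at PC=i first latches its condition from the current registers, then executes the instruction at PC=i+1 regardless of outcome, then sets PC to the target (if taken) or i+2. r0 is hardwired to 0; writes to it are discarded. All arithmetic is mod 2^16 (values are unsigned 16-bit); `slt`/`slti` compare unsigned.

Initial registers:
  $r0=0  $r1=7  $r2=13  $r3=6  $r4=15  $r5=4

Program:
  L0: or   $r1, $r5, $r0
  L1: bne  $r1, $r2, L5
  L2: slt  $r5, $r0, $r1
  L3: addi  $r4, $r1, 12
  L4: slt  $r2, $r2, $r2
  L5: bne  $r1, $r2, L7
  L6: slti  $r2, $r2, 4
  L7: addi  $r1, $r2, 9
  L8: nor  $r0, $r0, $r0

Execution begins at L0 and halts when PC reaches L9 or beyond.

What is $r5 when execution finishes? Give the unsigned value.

  step pc=0: or   $r1, $r5, $r0  regs=(0,4,13,6,15,4)
  step pc=1: bne  $r1, $r2, L5  cond=T  regs=(0,4,13,6,15,4)
  step pc=2: slt  $r5, $r0, $r1  regs=(0,4,13,6,15,1)
  step pc=5: bne  $r1, $r2, L7  cond=T  regs=(0,4,13,6,15,1)
  step pc=6: slti  $r2, $r2, 4  regs=(0,4,0,6,15,1)
  step pc=7: addi  $r1, $r2, 9  regs=(0,9,0,6,15,1)
  step pc=8: nor  $r0, $r0, $r0  regs=(0,9,0,6,15,1)

1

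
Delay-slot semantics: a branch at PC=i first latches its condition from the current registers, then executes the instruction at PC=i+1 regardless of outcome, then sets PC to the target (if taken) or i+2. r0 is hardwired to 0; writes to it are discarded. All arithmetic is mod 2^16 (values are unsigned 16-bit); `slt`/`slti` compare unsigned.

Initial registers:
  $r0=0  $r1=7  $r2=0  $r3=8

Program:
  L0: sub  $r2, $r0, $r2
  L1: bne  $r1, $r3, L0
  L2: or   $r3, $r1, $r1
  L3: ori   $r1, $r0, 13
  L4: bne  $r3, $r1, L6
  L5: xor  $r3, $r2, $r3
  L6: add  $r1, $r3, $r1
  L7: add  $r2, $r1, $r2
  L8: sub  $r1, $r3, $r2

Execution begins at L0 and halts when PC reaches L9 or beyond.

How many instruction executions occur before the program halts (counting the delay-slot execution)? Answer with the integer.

PC=0  sub  $r2, $r0, $r2     | $r0=0 $r1=7 $r2=0 $r3=8
PC=1  bne  $r1, $r3, L0      | $r0=0 $r1=7 $r2=0 $r3=8  [TAKEN]
PC=2  or   $r3, $r1, $r1     | $r0=0 $r1=7 $r2=0 $r3=7
PC=0  sub  $r2, $r0, $r2     | $r0=0 $r1=7 $r2=0 $r3=7
PC=1  bne  $r1, $r3, L0      | $r0=0 $r1=7 $r2=0 $r3=7  [not taken]
PC=2  or   $r3, $r1, $r1     | $r0=0 $r1=7 $r2=0 $r3=7
PC=3  ori   $r1, $r0, 13     | $r0=0 $r1=13 $r2=0 $r3=7
PC=4  bne  $r3, $r1, L6      | $r0=0 $r1=13 $r2=0 $r3=7  [TAKEN]
PC=5  xor  $r3, $r2, $r3     | $r0=0 $r1=13 $r2=0 $r3=7
PC=6  add  $r1, $r3, $r1     | $r0=0 $r1=20 $r2=0 $r3=7
PC=7  add  $r2, $r1, $r2     | $r0=0 $r1=20 $r2=20 $r3=7
PC=8  sub  $r1, $r3, $r2     | $r0=0 $r1=65523 $r2=20 $r3=7

12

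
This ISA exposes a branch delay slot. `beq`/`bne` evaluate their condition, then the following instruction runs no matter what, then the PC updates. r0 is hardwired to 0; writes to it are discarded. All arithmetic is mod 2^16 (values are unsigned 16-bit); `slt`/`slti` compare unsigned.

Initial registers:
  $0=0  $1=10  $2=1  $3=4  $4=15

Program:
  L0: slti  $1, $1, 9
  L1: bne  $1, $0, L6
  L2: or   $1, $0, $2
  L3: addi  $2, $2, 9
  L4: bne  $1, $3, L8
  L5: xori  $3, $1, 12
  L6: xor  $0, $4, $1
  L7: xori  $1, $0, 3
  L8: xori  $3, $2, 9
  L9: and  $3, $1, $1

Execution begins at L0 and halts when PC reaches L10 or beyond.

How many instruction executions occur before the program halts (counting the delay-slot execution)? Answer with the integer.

PC=0  slti  $1, $1, 9        | $0=0 $1=0 $2=1 $3=4 $4=15
PC=1  bne  $1, $0, L6        | $0=0 $1=0 $2=1 $3=4 $4=15  [not taken]
PC=2  or   $1, $0, $2        | $0=0 $1=1 $2=1 $3=4 $4=15
PC=3  addi  $2, $2, 9        | $0=0 $1=1 $2=10 $3=4 $4=15
PC=4  bne  $1, $3, L8        | $0=0 $1=1 $2=10 $3=4 $4=15  [TAKEN]
PC=5  xori  $3, $1, 12       | $0=0 $1=1 $2=10 $3=13 $4=15
PC=8  xori  $3, $2, 9        | $0=0 $1=1 $2=10 $3=3 $4=15
PC=9  and  $3, $1, $1        | $0=0 $1=1 $2=10 $3=1 $4=15

8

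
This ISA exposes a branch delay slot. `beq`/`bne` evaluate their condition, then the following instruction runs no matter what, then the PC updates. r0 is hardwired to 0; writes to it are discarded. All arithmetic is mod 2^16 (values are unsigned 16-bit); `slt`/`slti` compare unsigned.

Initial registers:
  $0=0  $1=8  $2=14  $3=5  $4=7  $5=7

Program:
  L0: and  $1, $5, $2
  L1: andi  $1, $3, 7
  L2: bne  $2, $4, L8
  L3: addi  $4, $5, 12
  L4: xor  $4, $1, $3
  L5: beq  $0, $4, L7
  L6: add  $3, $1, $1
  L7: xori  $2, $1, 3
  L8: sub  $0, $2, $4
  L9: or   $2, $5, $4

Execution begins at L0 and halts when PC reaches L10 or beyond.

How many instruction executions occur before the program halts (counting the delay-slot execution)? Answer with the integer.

6

PC=0  and  $1, $5, $2        | $0=0 $1=6 $2=14 $3=5 $4=7 $5=7
PC=1  andi  $1, $3, 7        | $0=0 $1=5 $2=14 $3=5 $4=7 $5=7
PC=2  bne  $2, $4, L8        | $0=0 $1=5 $2=14 $3=5 $4=7 $5=7  [TAKEN]
PC=3  addi  $4, $5, 12       | $0=0 $1=5 $2=14 $3=5 $4=19 $5=7
PC=8  sub  $0, $2, $4        | $0=0 $1=5 $2=14 $3=5 $4=19 $5=7
PC=9  or   $2, $5, $4        | $0=0 $1=5 $2=23 $3=5 $4=19 $5=7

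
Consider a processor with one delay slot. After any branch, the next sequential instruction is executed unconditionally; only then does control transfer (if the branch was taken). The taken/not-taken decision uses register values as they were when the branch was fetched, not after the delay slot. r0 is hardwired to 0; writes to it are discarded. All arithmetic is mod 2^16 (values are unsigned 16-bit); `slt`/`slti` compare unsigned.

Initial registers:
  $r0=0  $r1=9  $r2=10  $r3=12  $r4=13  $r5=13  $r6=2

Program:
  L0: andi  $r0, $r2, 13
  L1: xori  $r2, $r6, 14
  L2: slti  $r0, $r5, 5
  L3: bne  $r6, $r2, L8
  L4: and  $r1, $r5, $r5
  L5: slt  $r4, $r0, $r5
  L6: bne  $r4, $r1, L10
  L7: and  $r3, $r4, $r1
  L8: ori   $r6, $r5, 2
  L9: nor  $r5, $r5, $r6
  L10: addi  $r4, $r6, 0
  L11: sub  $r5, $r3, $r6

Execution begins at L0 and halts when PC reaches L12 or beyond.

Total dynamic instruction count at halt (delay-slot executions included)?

#0 andi  $r0, $r2, 13 ; 0/9/10/12/13/13/2
#1 xori  $r2, $r6, 14 ; 0/9/12/12/13/13/2
#2 slti  $r0, $r5, 5 ; 0/9/12/12/13/13/2
#3 bne  $r6, $r2, L8 ; 0/9/12/12/13/13/2 ; →target
#4 and  $r1, $r5, $r5 ; 0/13/12/12/13/13/2
#8 ori   $r6, $r5, 2 ; 0/13/12/12/13/13/15
#9 nor  $r5, $r5, $r6 ; 0/13/12/12/13/65520/15
#10 addi  $r4, $r6, 0 ; 0/13/12/12/15/65520/15
#11 sub  $r5, $r3, $r6 ; 0/13/12/12/15/65533/15

9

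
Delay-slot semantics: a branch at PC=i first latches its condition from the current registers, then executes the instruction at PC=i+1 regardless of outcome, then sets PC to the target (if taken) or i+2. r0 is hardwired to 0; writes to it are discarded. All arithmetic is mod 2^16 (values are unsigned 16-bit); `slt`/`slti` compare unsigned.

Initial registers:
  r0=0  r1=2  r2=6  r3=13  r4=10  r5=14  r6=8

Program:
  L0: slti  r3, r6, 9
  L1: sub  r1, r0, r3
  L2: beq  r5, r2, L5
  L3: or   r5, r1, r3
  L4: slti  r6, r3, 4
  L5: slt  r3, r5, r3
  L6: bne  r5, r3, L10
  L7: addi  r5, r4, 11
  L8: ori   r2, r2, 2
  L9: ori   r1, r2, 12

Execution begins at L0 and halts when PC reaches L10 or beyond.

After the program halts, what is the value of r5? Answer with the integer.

#0 slti  r3, r6, 9 ; 0/2/6/1/10/14/8
#1 sub  r1, r0, r3 ; 0/65535/6/1/10/14/8
#2 beq  r5, r2, L5 ; 0/65535/6/1/10/14/8 ; →fallthru
#3 or   r5, r1, r3 ; 0/65535/6/1/10/65535/8
#4 slti  r6, r3, 4 ; 0/65535/6/1/10/65535/1
#5 slt  r3, r5, r3 ; 0/65535/6/0/10/65535/1
#6 bne  r5, r3, L10 ; 0/65535/6/0/10/65535/1 ; →target
#7 addi  r5, r4, 11 ; 0/65535/6/0/10/21/1

21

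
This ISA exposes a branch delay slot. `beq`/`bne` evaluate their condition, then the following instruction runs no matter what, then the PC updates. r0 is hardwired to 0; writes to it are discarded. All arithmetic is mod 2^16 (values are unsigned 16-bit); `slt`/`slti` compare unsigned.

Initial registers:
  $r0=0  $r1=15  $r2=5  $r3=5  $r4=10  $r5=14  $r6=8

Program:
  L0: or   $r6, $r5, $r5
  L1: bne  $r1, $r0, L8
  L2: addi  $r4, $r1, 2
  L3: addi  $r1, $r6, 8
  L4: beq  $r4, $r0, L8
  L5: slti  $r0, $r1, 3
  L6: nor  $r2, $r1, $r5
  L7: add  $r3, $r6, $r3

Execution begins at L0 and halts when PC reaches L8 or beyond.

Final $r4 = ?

17

  step pc=0: or   $r6, $r5, $r5  regs=(0,15,5,5,10,14,14)
  step pc=1: bne  $r1, $r0, L8  cond=T  regs=(0,15,5,5,10,14,14)
  step pc=2: addi  $r4, $r1, 2  regs=(0,15,5,5,17,14,14)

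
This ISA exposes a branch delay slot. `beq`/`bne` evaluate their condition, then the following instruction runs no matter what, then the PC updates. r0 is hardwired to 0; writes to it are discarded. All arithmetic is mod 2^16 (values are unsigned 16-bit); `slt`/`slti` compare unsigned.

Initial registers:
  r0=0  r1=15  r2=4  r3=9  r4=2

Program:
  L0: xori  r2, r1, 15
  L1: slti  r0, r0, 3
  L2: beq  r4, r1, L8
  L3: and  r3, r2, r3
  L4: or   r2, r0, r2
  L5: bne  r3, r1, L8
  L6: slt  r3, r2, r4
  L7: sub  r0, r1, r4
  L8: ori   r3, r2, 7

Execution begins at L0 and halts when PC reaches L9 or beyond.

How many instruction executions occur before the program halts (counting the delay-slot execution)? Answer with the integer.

8

PC=0  xori  r2, r1, 15       | r0=0 r1=15 r2=0 r3=9 r4=2
PC=1  slti  r0, r0, 3        | r0=0 r1=15 r2=0 r3=9 r4=2
PC=2  beq  r4, r1, L8        | r0=0 r1=15 r2=0 r3=9 r4=2  [not taken]
PC=3  and  r3, r2, r3        | r0=0 r1=15 r2=0 r3=0 r4=2
PC=4  or   r2, r0, r2        | r0=0 r1=15 r2=0 r3=0 r4=2
PC=5  bne  r3, r1, L8        | r0=0 r1=15 r2=0 r3=0 r4=2  [TAKEN]
PC=6  slt  r3, r2, r4        | r0=0 r1=15 r2=0 r3=1 r4=2
PC=8  ori   r3, r2, 7        | r0=0 r1=15 r2=0 r3=7 r4=2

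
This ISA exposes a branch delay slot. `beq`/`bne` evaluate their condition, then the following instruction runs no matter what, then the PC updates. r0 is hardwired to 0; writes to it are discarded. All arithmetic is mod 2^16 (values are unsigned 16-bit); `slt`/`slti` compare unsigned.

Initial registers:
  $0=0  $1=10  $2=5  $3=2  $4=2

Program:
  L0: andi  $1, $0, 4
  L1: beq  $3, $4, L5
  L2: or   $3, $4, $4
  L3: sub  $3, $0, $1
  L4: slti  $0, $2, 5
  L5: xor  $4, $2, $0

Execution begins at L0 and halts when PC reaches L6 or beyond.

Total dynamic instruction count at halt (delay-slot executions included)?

4

#0 andi  $1, $0, 4 ; 0/0/5/2/2
#1 beq  $3, $4, L5 ; 0/0/5/2/2 ; →target
#2 or   $3, $4, $4 ; 0/0/5/2/2
#5 xor  $4, $2, $0 ; 0/0/5/2/5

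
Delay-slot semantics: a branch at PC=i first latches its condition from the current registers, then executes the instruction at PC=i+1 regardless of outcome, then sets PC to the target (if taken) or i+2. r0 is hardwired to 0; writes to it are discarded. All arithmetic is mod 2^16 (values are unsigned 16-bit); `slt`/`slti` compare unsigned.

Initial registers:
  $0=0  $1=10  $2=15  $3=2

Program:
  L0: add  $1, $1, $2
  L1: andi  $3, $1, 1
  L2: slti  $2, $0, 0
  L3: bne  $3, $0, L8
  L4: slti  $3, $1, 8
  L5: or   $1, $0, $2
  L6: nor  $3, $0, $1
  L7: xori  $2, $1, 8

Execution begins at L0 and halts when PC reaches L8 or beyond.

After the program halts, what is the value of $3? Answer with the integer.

0

[0] add  $1, $1, $2  →  {$0:0, $1:25, $2:15, $3:2}
[1] andi  $3, $1, 1  →  {$0:0, $1:25, $2:15, $3:1}
[2] slti  $2, $0, 0  →  {$0:0, $1:25, $2:0, $3:1}
[3] bne  $3, $0, L8  →  {$0:0, $1:25, $2:0, $3:1}  ⟨branch taken⟩
[4] slti  $3, $1, 8  →  {$0:0, $1:25, $2:0, $3:0}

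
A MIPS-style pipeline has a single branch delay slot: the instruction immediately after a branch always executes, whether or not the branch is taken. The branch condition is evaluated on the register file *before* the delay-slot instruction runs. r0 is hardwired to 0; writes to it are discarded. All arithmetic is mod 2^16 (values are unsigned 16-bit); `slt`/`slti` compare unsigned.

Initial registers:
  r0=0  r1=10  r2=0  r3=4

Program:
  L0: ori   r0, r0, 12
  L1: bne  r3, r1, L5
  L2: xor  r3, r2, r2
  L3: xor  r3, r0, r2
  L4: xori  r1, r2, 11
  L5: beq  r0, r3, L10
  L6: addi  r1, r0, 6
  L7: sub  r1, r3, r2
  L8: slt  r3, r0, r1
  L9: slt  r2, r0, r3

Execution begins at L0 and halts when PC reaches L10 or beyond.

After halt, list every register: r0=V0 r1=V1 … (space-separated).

#0 ori   r0, r0, 12 ; 0/10/0/4
#1 bne  r3, r1, L5 ; 0/10/0/4 ; →target
#2 xor  r3, r2, r2 ; 0/10/0/0
#5 beq  r0, r3, L10 ; 0/10/0/0 ; →target
#6 addi  r1, r0, 6 ; 0/6/0/0

r0=0 r1=6 r2=0 r3=0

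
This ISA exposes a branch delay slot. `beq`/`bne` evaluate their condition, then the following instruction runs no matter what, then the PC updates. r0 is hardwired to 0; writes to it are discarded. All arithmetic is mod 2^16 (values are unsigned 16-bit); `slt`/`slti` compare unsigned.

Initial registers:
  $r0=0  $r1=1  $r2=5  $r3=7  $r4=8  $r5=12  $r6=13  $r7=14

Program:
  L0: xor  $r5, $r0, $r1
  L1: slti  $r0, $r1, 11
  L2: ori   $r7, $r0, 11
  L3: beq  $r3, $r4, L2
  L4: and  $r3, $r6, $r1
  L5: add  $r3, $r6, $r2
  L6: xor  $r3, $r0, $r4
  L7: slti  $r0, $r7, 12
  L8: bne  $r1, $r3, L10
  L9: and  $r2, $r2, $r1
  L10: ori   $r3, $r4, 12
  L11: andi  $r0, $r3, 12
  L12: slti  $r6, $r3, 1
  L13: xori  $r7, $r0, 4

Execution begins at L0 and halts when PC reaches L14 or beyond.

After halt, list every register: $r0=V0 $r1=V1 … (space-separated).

PC=0  xor  $r5, $r0, $r1     | $r0=0 $r1=1 $r2=5 $r3=7 $r4=8 $r5=1 $r6=13 $r7=14
PC=1  slti  $r0, $r1, 11     | $r0=0 $r1=1 $r2=5 $r3=7 $r4=8 $r5=1 $r6=13 $r7=14
PC=2  ori   $r7, $r0, 11     | $r0=0 $r1=1 $r2=5 $r3=7 $r4=8 $r5=1 $r6=13 $r7=11
PC=3  beq  $r3, $r4, L2      | $r0=0 $r1=1 $r2=5 $r3=7 $r4=8 $r5=1 $r6=13 $r7=11  [not taken]
PC=4  and  $r3, $r6, $r1     | $r0=0 $r1=1 $r2=5 $r3=1 $r4=8 $r5=1 $r6=13 $r7=11
PC=5  add  $r3, $r6, $r2     | $r0=0 $r1=1 $r2=5 $r3=18 $r4=8 $r5=1 $r6=13 $r7=11
PC=6  xor  $r3, $r0, $r4     | $r0=0 $r1=1 $r2=5 $r3=8 $r4=8 $r5=1 $r6=13 $r7=11
PC=7  slti  $r0, $r7, 12     | $r0=0 $r1=1 $r2=5 $r3=8 $r4=8 $r5=1 $r6=13 $r7=11
PC=8  bne  $r1, $r3, L10     | $r0=0 $r1=1 $r2=5 $r3=8 $r4=8 $r5=1 $r6=13 $r7=11  [TAKEN]
PC=9  and  $r2, $r2, $r1     | $r0=0 $r1=1 $r2=1 $r3=8 $r4=8 $r5=1 $r6=13 $r7=11
PC=10 ori   $r3, $r4, 12     | $r0=0 $r1=1 $r2=1 $r3=12 $r4=8 $r5=1 $r6=13 $r7=11
PC=11 andi  $r0, $r3, 12     | $r0=0 $r1=1 $r2=1 $r3=12 $r4=8 $r5=1 $r6=13 $r7=11
PC=12 slti  $r6, $r3, 1      | $r0=0 $r1=1 $r2=1 $r3=12 $r4=8 $r5=1 $r6=0 $r7=11
PC=13 xori  $r7, $r0, 4      | $r0=0 $r1=1 $r2=1 $r3=12 $r4=8 $r5=1 $r6=0 $r7=4

$r0=0 $r1=1 $r2=1 $r3=12 $r4=8 $r5=1 $r6=0 $r7=4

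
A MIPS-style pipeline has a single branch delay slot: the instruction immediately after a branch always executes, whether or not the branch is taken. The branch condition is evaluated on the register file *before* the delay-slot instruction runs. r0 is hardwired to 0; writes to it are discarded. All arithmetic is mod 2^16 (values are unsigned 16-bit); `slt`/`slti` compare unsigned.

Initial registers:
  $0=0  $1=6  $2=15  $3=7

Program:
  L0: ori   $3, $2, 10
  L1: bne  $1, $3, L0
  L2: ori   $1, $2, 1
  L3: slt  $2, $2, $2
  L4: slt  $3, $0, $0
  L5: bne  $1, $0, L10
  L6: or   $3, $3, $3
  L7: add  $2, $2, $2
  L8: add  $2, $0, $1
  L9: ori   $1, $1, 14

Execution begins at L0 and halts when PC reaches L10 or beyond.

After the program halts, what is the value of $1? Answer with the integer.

15

PC=0  ori   $3, $2, 10       | $0=0 $1=6 $2=15 $3=15
PC=1  bne  $1, $3, L0        | $0=0 $1=6 $2=15 $3=15  [TAKEN]
PC=2  ori   $1, $2, 1        | $0=0 $1=15 $2=15 $3=15
PC=0  ori   $3, $2, 10       | $0=0 $1=15 $2=15 $3=15
PC=1  bne  $1, $3, L0        | $0=0 $1=15 $2=15 $3=15  [not taken]
PC=2  ori   $1, $2, 1        | $0=0 $1=15 $2=15 $3=15
PC=3  slt  $2, $2, $2        | $0=0 $1=15 $2=0 $3=15
PC=4  slt  $3, $0, $0        | $0=0 $1=15 $2=0 $3=0
PC=5  bne  $1, $0, L10       | $0=0 $1=15 $2=0 $3=0  [TAKEN]
PC=6  or   $3, $3, $3        | $0=0 $1=15 $2=0 $3=0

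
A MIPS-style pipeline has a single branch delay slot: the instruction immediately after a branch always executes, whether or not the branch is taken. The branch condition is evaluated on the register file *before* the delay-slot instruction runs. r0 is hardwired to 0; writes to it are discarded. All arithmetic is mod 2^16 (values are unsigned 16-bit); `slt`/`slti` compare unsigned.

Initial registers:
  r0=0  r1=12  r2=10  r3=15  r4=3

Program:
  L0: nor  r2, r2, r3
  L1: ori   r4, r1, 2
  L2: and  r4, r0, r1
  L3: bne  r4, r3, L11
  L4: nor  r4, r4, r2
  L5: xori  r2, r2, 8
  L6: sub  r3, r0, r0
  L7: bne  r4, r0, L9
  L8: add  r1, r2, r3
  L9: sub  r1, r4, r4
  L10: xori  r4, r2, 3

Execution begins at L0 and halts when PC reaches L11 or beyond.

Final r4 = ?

15

[0] nor  r2, r2, r3  →  {r0:0, r1:12, r2:65520, r3:15, r4:3}
[1] ori   r4, r1, 2  →  {r0:0, r1:12, r2:65520, r3:15, r4:14}
[2] and  r4, r0, r1  →  {r0:0, r1:12, r2:65520, r3:15, r4:0}
[3] bne  r4, r3, L11  →  {r0:0, r1:12, r2:65520, r3:15, r4:0}  ⟨branch taken⟩
[4] nor  r4, r4, r2  →  {r0:0, r1:12, r2:65520, r3:15, r4:15}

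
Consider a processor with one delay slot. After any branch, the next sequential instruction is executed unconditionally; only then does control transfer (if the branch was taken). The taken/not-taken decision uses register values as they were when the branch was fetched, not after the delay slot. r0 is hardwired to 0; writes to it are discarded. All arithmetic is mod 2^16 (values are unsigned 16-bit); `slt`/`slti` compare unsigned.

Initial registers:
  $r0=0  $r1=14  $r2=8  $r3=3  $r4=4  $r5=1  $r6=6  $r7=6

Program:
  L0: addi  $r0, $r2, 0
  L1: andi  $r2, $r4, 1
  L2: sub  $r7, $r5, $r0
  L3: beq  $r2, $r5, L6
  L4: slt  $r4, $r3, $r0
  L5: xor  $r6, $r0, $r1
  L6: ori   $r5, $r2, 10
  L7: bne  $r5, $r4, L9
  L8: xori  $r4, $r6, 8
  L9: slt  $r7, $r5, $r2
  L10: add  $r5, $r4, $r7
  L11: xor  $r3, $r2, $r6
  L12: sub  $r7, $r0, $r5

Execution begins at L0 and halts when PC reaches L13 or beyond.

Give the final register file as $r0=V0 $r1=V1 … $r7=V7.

  step pc=0: addi  $r0, $r2, 0  regs=(0,14,8,3,4,1,6,6)
  step pc=1: andi  $r2, $r4, 1  regs=(0,14,0,3,4,1,6,6)
  step pc=2: sub  $r7, $r5, $r0  regs=(0,14,0,3,4,1,6,1)
  step pc=3: beq  $r2, $r5, L6  cond=F  regs=(0,14,0,3,4,1,6,1)
  step pc=4: slt  $r4, $r3, $r0  regs=(0,14,0,3,0,1,6,1)
  step pc=5: xor  $r6, $r0, $r1  regs=(0,14,0,3,0,1,14,1)
  step pc=6: ori   $r5, $r2, 10  regs=(0,14,0,3,0,10,14,1)
  step pc=7: bne  $r5, $r4, L9  cond=T  regs=(0,14,0,3,0,10,14,1)
  step pc=8: xori  $r4, $r6, 8  regs=(0,14,0,3,6,10,14,1)
  step pc=9: slt  $r7, $r5, $r2  regs=(0,14,0,3,6,10,14,0)
  step pc=10: add  $r5, $r4, $r7  regs=(0,14,0,3,6,6,14,0)
  step pc=11: xor  $r3, $r2, $r6  regs=(0,14,0,14,6,6,14,0)
  step pc=12: sub  $r7, $r0, $r5  regs=(0,14,0,14,6,6,14,65530)

$r0=0 $r1=14 $r2=0 $r3=14 $r4=6 $r5=6 $r6=14 $r7=65530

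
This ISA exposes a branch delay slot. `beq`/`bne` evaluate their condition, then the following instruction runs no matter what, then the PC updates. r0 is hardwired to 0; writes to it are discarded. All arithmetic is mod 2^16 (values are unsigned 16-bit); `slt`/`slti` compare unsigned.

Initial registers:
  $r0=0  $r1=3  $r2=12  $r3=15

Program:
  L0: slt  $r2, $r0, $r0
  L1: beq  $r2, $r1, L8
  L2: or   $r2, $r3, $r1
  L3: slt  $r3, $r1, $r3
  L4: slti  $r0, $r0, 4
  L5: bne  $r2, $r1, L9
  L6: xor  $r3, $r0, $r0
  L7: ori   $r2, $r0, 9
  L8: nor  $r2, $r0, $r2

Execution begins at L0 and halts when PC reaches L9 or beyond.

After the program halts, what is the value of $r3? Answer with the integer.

0

#0 slt  $r2, $r0, $r0 ; 0/3/0/15
#1 beq  $r2, $r1, L8 ; 0/3/0/15 ; →fallthru
#2 or   $r2, $r3, $r1 ; 0/3/15/15
#3 slt  $r3, $r1, $r3 ; 0/3/15/1
#4 slti  $r0, $r0, 4 ; 0/3/15/1
#5 bne  $r2, $r1, L9 ; 0/3/15/1 ; →target
#6 xor  $r3, $r0, $r0 ; 0/3/15/0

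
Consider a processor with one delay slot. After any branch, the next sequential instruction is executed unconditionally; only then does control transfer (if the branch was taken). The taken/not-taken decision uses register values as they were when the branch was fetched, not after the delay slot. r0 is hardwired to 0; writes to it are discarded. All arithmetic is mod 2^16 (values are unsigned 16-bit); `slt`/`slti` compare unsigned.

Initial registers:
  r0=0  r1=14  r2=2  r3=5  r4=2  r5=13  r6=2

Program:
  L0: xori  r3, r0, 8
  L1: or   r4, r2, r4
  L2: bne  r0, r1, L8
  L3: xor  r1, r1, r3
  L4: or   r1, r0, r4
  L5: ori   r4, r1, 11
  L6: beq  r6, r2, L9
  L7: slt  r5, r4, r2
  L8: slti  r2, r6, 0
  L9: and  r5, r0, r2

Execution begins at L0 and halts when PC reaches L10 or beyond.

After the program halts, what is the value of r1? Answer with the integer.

#0 xori  r3, r0, 8 ; 0/14/2/8/2/13/2
#1 or   r4, r2, r4 ; 0/14/2/8/2/13/2
#2 bne  r0, r1, L8 ; 0/14/2/8/2/13/2 ; →target
#3 xor  r1, r1, r3 ; 0/6/2/8/2/13/2
#8 slti  r2, r6, 0 ; 0/6/0/8/2/13/2
#9 and  r5, r0, r2 ; 0/6/0/8/2/0/2

6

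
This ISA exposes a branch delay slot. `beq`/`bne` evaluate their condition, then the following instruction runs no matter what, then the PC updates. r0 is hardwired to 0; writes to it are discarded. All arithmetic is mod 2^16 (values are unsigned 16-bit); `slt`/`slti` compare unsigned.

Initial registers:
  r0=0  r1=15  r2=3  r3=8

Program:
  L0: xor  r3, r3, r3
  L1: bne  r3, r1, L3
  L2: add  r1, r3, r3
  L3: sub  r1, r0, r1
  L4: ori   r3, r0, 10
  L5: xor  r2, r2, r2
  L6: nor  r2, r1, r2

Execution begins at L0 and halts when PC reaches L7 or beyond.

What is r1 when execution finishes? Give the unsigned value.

[0] xor  r3, r3, r3  →  {r0:0, r1:15, r2:3, r3:0}
[1] bne  r3, r1, L3  →  {r0:0, r1:15, r2:3, r3:0}  ⟨branch taken⟩
[2] add  r1, r3, r3  →  {r0:0, r1:0, r2:3, r3:0}
[3] sub  r1, r0, r1  →  {r0:0, r1:0, r2:3, r3:0}
[4] ori   r3, r0, 10  →  {r0:0, r1:0, r2:3, r3:10}
[5] xor  r2, r2, r2  →  {r0:0, r1:0, r2:0, r3:10}
[6] nor  r2, r1, r2  →  {r0:0, r1:0, r2:65535, r3:10}

0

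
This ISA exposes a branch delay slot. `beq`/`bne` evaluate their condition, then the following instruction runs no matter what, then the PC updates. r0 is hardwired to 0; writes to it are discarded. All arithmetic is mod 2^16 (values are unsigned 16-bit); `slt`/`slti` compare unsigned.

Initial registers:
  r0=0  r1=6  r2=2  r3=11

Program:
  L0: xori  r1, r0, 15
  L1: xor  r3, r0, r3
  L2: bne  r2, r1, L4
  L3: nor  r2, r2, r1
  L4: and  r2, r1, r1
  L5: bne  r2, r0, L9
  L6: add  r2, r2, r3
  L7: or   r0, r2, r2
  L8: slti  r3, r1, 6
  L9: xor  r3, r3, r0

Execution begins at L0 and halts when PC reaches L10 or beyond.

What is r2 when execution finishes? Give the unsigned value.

  step pc=0: xori  r1, r0, 15  regs=(0,15,2,11)
  step pc=1: xor  r3, r0, r3  regs=(0,15,2,11)
  step pc=2: bne  r2, r1, L4  cond=T  regs=(0,15,2,11)
  step pc=3: nor  r2, r2, r1  regs=(0,15,65520,11)
  step pc=4: and  r2, r1, r1  regs=(0,15,15,11)
  step pc=5: bne  r2, r0, L9  cond=T  regs=(0,15,15,11)
  step pc=6: add  r2, r2, r3  regs=(0,15,26,11)
  step pc=9: xor  r3, r3, r0  regs=(0,15,26,11)

26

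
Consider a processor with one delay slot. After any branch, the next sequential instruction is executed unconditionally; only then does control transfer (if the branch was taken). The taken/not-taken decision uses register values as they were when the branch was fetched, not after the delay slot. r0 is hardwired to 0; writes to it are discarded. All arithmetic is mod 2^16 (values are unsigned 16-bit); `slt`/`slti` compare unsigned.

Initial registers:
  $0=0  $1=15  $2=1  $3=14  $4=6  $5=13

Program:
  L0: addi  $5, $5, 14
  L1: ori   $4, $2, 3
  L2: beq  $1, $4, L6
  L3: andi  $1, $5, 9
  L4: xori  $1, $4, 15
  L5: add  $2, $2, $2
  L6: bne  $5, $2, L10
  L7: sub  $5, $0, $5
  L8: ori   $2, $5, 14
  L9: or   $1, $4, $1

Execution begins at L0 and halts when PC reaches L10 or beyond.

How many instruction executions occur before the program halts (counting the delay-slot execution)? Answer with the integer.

8

#0 addi  $5, $5, 14 ; 0/15/1/14/6/27
#1 ori   $4, $2, 3 ; 0/15/1/14/3/27
#2 beq  $1, $4, L6 ; 0/15/1/14/3/27 ; →fallthru
#3 andi  $1, $5, 9 ; 0/9/1/14/3/27
#4 xori  $1, $4, 15 ; 0/12/1/14/3/27
#5 add  $2, $2, $2 ; 0/12/2/14/3/27
#6 bne  $5, $2, L10 ; 0/12/2/14/3/27 ; →target
#7 sub  $5, $0, $5 ; 0/12/2/14/3/65509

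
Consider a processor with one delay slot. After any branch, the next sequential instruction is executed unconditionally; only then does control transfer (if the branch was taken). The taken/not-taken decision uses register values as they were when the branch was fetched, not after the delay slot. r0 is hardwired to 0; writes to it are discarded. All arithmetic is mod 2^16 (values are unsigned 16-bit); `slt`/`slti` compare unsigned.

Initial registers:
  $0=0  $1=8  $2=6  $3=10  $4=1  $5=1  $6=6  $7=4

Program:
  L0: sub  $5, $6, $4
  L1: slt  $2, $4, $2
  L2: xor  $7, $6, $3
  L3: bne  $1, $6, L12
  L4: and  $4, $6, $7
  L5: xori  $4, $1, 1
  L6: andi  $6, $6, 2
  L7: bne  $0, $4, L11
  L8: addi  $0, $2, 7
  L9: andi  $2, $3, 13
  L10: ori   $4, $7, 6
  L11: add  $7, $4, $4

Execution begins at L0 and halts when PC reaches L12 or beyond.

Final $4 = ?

4

[0] sub  $5, $6, $4  →  {$0:0, $1:8, $2:6, $3:10, $4:1, $5:5, $6:6, $7:4}
[1] slt  $2, $4, $2  →  {$0:0, $1:8, $2:1, $3:10, $4:1, $5:5, $6:6, $7:4}
[2] xor  $7, $6, $3  →  {$0:0, $1:8, $2:1, $3:10, $4:1, $5:5, $6:6, $7:12}
[3] bne  $1, $6, L12  →  {$0:0, $1:8, $2:1, $3:10, $4:1, $5:5, $6:6, $7:12}  ⟨branch taken⟩
[4] and  $4, $6, $7  →  {$0:0, $1:8, $2:1, $3:10, $4:4, $5:5, $6:6, $7:12}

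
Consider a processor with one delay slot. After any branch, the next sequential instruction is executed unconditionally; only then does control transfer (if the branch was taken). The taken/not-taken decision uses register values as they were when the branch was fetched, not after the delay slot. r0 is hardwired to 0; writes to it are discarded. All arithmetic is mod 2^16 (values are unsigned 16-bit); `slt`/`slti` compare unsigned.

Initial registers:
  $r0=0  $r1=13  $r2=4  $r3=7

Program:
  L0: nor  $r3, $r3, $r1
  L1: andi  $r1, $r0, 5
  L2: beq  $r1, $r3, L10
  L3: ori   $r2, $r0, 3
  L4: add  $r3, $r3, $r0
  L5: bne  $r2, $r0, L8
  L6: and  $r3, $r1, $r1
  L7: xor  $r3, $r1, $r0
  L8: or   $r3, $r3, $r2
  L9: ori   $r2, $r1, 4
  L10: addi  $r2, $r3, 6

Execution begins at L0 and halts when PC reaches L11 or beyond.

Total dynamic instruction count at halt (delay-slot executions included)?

  step pc=0: nor  $r3, $r3, $r1  regs=(0,13,4,65520)
  step pc=1: andi  $r1, $r0, 5  regs=(0,0,4,65520)
  step pc=2: beq  $r1, $r3, L10  cond=F  regs=(0,0,4,65520)
  step pc=3: ori   $r2, $r0, 3  regs=(0,0,3,65520)
  step pc=4: add  $r3, $r3, $r0  regs=(0,0,3,65520)
  step pc=5: bne  $r2, $r0, L8  cond=T  regs=(0,0,3,65520)
  step pc=6: and  $r3, $r1, $r1  regs=(0,0,3,0)
  step pc=8: or   $r3, $r3, $r2  regs=(0,0,3,3)
  step pc=9: ori   $r2, $r1, 4  regs=(0,0,4,3)
  step pc=10: addi  $r2, $r3, 6  regs=(0,0,9,3)

10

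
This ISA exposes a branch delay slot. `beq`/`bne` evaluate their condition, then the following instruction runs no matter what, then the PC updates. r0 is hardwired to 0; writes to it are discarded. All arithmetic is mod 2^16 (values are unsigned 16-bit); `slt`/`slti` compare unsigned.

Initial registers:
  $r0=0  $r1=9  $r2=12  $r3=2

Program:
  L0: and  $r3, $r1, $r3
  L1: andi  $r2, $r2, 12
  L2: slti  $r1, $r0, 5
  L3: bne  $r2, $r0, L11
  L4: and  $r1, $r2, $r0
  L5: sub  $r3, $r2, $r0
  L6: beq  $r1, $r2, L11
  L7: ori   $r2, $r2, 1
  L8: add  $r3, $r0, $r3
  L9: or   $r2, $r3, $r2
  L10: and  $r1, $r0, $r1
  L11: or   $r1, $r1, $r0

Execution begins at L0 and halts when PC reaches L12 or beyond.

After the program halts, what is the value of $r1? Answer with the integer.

0

  step pc=0: and  $r3, $r1, $r3  regs=(0,9,12,0)
  step pc=1: andi  $r2, $r2, 12  regs=(0,9,12,0)
  step pc=2: slti  $r1, $r0, 5  regs=(0,1,12,0)
  step pc=3: bne  $r2, $r0, L11  cond=T  regs=(0,1,12,0)
  step pc=4: and  $r1, $r2, $r0  regs=(0,0,12,0)
  step pc=11: or   $r1, $r1, $r0  regs=(0,0,12,0)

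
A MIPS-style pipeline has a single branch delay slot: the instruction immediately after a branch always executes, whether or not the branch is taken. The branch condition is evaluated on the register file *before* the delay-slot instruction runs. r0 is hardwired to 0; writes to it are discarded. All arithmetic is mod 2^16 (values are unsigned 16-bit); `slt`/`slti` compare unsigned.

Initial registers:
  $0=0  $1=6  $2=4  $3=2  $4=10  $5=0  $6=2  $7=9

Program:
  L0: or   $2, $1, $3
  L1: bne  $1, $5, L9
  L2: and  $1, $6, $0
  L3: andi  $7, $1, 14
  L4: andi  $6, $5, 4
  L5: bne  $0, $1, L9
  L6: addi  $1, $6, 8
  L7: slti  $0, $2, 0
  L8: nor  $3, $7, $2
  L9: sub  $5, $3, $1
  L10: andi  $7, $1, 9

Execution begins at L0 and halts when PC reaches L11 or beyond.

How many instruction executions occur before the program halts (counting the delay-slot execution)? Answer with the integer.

5

[0] or   $2, $1, $3  →  {$0:0, $1:6, $2:6, $3:2, $4:10, $5:0, $6:2, $7:9}
[1] bne  $1, $5, L9  →  {$0:0, $1:6, $2:6, $3:2, $4:10, $5:0, $6:2, $7:9}  ⟨branch taken⟩
[2] and  $1, $6, $0  →  {$0:0, $1:0, $2:6, $3:2, $4:10, $5:0, $6:2, $7:9}
[9] sub  $5, $3, $1  →  {$0:0, $1:0, $2:6, $3:2, $4:10, $5:2, $6:2, $7:9}
[10] andi  $7, $1, 9  →  {$0:0, $1:0, $2:6, $3:2, $4:10, $5:2, $6:2, $7:0}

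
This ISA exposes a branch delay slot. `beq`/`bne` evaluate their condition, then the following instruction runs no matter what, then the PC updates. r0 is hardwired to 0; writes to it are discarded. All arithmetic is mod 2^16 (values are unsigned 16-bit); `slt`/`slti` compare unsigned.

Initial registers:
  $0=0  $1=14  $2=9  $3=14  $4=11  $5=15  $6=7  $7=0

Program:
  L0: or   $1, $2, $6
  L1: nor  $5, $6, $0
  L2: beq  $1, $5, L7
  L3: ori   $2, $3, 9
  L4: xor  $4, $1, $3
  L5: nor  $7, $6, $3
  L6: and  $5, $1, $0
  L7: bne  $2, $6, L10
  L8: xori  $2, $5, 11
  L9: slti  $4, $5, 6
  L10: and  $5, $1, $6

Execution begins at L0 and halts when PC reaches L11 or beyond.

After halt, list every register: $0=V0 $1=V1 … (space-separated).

PC=0  or   $1, $2, $6        | $0=0 $1=15 $2=9 $3=14 $4=11 $5=15 $6=7 $7=0
PC=1  nor  $5, $6, $0        | $0=0 $1=15 $2=9 $3=14 $4=11 $5=65528 $6=7 $7=0
PC=2  beq  $1, $5, L7        | $0=0 $1=15 $2=9 $3=14 $4=11 $5=65528 $6=7 $7=0  [not taken]
PC=3  ori   $2, $3, 9        | $0=0 $1=15 $2=15 $3=14 $4=11 $5=65528 $6=7 $7=0
PC=4  xor  $4, $1, $3        | $0=0 $1=15 $2=15 $3=14 $4=1 $5=65528 $6=7 $7=0
PC=5  nor  $7, $6, $3        | $0=0 $1=15 $2=15 $3=14 $4=1 $5=65528 $6=7 $7=65520
PC=6  and  $5, $1, $0        | $0=0 $1=15 $2=15 $3=14 $4=1 $5=0 $6=7 $7=65520
PC=7  bne  $2, $6, L10       | $0=0 $1=15 $2=15 $3=14 $4=1 $5=0 $6=7 $7=65520  [TAKEN]
PC=8  xori  $2, $5, 11       | $0=0 $1=15 $2=11 $3=14 $4=1 $5=0 $6=7 $7=65520
PC=10 and  $5, $1, $6        | $0=0 $1=15 $2=11 $3=14 $4=1 $5=7 $6=7 $7=65520

$0=0 $1=15 $2=11 $3=14 $4=1 $5=7 $6=7 $7=65520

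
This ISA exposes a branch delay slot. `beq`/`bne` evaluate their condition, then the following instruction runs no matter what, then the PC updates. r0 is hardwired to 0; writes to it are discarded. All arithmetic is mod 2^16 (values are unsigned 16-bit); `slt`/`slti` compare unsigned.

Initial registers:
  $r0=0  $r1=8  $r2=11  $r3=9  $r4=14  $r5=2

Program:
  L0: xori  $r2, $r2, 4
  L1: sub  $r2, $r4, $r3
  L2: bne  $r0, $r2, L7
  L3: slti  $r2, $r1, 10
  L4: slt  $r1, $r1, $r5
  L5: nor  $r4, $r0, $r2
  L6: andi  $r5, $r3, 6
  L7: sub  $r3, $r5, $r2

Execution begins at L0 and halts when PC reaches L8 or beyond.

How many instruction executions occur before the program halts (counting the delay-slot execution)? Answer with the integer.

5

  step pc=0: xori  $r2, $r2, 4  regs=(0,8,15,9,14,2)
  step pc=1: sub  $r2, $r4, $r3  regs=(0,8,5,9,14,2)
  step pc=2: bne  $r0, $r2, L7  cond=T  regs=(0,8,5,9,14,2)
  step pc=3: slti  $r2, $r1, 10  regs=(0,8,1,9,14,2)
  step pc=7: sub  $r3, $r5, $r2  regs=(0,8,1,1,14,2)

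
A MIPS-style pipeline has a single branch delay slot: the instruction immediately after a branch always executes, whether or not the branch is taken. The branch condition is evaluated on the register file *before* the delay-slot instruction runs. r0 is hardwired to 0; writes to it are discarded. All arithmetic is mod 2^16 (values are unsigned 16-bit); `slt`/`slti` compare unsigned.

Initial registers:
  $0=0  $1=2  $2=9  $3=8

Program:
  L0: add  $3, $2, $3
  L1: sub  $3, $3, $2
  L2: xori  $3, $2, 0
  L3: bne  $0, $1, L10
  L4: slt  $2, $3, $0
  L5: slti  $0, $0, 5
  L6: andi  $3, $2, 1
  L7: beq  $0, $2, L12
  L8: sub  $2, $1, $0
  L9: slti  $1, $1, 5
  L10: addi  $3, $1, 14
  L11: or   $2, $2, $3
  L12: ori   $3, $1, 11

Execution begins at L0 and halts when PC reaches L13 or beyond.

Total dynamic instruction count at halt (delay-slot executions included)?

8

PC=0  add  $3, $2, $3        | $0=0 $1=2 $2=9 $3=17
PC=1  sub  $3, $3, $2        | $0=0 $1=2 $2=9 $3=8
PC=2  xori  $3, $2, 0        | $0=0 $1=2 $2=9 $3=9
PC=3  bne  $0, $1, L10       | $0=0 $1=2 $2=9 $3=9  [TAKEN]
PC=4  slt  $2, $3, $0        | $0=0 $1=2 $2=0 $3=9
PC=10 addi  $3, $1, 14       | $0=0 $1=2 $2=0 $3=16
PC=11 or   $2, $2, $3        | $0=0 $1=2 $2=16 $3=16
PC=12 ori   $3, $1, 11       | $0=0 $1=2 $2=16 $3=11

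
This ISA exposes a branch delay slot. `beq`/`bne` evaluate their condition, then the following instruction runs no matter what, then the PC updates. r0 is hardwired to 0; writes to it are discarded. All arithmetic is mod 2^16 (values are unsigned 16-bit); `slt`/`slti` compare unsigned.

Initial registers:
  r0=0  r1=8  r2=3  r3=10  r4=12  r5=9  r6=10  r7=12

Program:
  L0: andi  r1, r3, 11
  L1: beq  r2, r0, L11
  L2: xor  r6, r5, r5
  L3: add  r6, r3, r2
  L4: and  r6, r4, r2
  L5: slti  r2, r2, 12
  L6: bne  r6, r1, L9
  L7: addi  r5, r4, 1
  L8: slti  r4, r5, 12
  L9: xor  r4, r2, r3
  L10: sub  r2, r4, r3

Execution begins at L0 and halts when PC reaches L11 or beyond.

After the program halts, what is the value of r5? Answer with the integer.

[0] andi  r1, r3, 11  →  {r0:0, r1:10, r2:3, r3:10, r4:12, r5:9, r6:10, r7:12}
[1] beq  r2, r0, L11  →  {r0:0, r1:10, r2:3, r3:10, r4:12, r5:9, r6:10, r7:12}  ⟨branch fallthrough⟩
[2] xor  r6, r5, r5  →  {r0:0, r1:10, r2:3, r3:10, r4:12, r5:9, r6:0, r7:12}
[3] add  r6, r3, r2  →  {r0:0, r1:10, r2:3, r3:10, r4:12, r5:9, r6:13, r7:12}
[4] and  r6, r4, r2  →  {r0:0, r1:10, r2:3, r3:10, r4:12, r5:9, r6:0, r7:12}
[5] slti  r2, r2, 12  →  {r0:0, r1:10, r2:1, r3:10, r4:12, r5:9, r6:0, r7:12}
[6] bne  r6, r1, L9  →  {r0:0, r1:10, r2:1, r3:10, r4:12, r5:9, r6:0, r7:12}  ⟨branch taken⟩
[7] addi  r5, r4, 1  →  {r0:0, r1:10, r2:1, r3:10, r4:12, r5:13, r6:0, r7:12}
[9] xor  r4, r2, r3  →  {r0:0, r1:10, r2:1, r3:10, r4:11, r5:13, r6:0, r7:12}
[10] sub  r2, r4, r3  →  {r0:0, r1:10, r2:1, r3:10, r4:11, r5:13, r6:0, r7:12}

13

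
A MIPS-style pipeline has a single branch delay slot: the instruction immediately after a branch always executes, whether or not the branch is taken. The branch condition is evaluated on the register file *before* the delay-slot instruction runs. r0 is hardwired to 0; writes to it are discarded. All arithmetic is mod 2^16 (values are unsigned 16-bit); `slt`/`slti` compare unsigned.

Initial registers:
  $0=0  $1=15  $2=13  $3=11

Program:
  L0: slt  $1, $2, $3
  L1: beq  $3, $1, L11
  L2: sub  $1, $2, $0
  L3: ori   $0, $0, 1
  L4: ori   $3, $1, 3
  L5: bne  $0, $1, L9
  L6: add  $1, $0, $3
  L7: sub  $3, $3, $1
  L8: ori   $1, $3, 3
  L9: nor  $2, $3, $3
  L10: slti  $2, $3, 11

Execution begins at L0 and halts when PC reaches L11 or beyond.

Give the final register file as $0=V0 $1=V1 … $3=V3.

$0=0 $1=15 $2=0 $3=15

  step pc=0: slt  $1, $2, $3  regs=(0,0,13,11)
  step pc=1: beq  $3, $1, L11  cond=F  regs=(0,0,13,11)
  step pc=2: sub  $1, $2, $0  regs=(0,13,13,11)
  step pc=3: ori   $0, $0, 1  regs=(0,13,13,11)
  step pc=4: ori   $3, $1, 3  regs=(0,13,13,15)
  step pc=5: bne  $0, $1, L9  cond=T  regs=(0,13,13,15)
  step pc=6: add  $1, $0, $3  regs=(0,15,13,15)
  step pc=9: nor  $2, $3, $3  regs=(0,15,65520,15)
  step pc=10: slti  $2, $3, 11  regs=(0,15,0,15)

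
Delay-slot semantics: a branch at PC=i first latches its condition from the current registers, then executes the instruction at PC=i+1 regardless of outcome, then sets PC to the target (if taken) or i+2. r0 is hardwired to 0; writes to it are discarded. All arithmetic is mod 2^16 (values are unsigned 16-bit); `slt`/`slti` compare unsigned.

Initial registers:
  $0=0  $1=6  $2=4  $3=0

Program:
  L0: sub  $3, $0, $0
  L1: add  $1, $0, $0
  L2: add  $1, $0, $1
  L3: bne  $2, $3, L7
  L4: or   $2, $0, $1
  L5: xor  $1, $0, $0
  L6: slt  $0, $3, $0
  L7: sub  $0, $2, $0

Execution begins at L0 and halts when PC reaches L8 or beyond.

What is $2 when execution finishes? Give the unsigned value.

0

PC=0  sub  $3, $0, $0        | $0=0 $1=6 $2=4 $3=0
PC=1  add  $1, $0, $0        | $0=0 $1=0 $2=4 $3=0
PC=2  add  $1, $0, $1        | $0=0 $1=0 $2=4 $3=0
PC=3  bne  $2, $3, L7        | $0=0 $1=0 $2=4 $3=0  [TAKEN]
PC=4  or   $2, $0, $1        | $0=0 $1=0 $2=0 $3=0
PC=7  sub  $0, $2, $0        | $0=0 $1=0 $2=0 $3=0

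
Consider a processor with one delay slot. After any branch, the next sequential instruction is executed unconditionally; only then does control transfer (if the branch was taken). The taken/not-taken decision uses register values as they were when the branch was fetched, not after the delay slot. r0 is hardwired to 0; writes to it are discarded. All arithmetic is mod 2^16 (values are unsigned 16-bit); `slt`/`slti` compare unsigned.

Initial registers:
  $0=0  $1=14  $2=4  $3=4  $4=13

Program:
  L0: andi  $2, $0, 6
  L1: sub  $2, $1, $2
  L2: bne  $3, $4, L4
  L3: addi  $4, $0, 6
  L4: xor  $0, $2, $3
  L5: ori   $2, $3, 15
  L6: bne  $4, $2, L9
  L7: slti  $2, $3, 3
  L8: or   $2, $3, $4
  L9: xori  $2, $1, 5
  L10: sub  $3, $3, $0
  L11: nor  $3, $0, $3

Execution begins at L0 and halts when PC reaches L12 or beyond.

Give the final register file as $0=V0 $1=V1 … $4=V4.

[0] andi  $2, $0, 6  →  {$0:0, $1:14, $2:0, $3:4, $4:13}
[1] sub  $2, $1, $2  →  {$0:0, $1:14, $2:14, $3:4, $4:13}
[2] bne  $3, $4, L4  →  {$0:0, $1:14, $2:14, $3:4, $4:13}  ⟨branch taken⟩
[3] addi  $4, $0, 6  →  {$0:0, $1:14, $2:14, $3:4, $4:6}
[4] xor  $0, $2, $3  →  {$0:0, $1:14, $2:14, $3:4, $4:6}
[5] ori   $2, $3, 15  →  {$0:0, $1:14, $2:15, $3:4, $4:6}
[6] bne  $4, $2, L9  →  {$0:0, $1:14, $2:15, $3:4, $4:6}  ⟨branch taken⟩
[7] slti  $2, $3, 3  →  {$0:0, $1:14, $2:0, $3:4, $4:6}
[9] xori  $2, $1, 5  →  {$0:0, $1:14, $2:11, $3:4, $4:6}
[10] sub  $3, $3, $0  →  {$0:0, $1:14, $2:11, $3:4, $4:6}
[11] nor  $3, $0, $3  →  {$0:0, $1:14, $2:11, $3:65531, $4:6}

$0=0 $1=14 $2=11 $3=65531 $4=6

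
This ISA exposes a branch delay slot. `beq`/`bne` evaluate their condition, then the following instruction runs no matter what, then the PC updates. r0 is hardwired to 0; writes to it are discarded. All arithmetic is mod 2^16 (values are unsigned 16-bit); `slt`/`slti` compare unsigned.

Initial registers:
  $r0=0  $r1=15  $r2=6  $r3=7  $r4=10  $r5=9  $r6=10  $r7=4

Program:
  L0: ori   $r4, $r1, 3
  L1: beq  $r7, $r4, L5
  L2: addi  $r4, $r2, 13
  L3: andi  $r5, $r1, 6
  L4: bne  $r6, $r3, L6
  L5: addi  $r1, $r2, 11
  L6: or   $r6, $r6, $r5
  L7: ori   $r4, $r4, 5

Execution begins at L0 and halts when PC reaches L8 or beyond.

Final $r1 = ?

[0] ori   $r4, $r1, 3  →  {$r0:0, $r1:15, $r2:6, $r3:7, $r4:15, $r5:9, $r6:10, $r7:4}
[1] beq  $r7, $r4, L5  →  {$r0:0, $r1:15, $r2:6, $r3:7, $r4:15, $r5:9, $r6:10, $r7:4}  ⟨branch fallthrough⟩
[2] addi  $r4, $r2, 13  →  {$r0:0, $r1:15, $r2:6, $r3:7, $r4:19, $r5:9, $r6:10, $r7:4}
[3] andi  $r5, $r1, 6  →  {$r0:0, $r1:15, $r2:6, $r3:7, $r4:19, $r5:6, $r6:10, $r7:4}
[4] bne  $r6, $r3, L6  →  {$r0:0, $r1:15, $r2:6, $r3:7, $r4:19, $r5:6, $r6:10, $r7:4}  ⟨branch taken⟩
[5] addi  $r1, $r2, 11  →  {$r0:0, $r1:17, $r2:6, $r3:7, $r4:19, $r5:6, $r6:10, $r7:4}
[6] or   $r6, $r6, $r5  →  {$r0:0, $r1:17, $r2:6, $r3:7, $r4:19, $r5:6, $r6:14, $r7:4}
[7] ori   $r4, $r4, 5  →  {$r0:0, $r1:17, $r2:6, $r3:7, $r4:23, $r5:6, $r6:14, $r7:4}

17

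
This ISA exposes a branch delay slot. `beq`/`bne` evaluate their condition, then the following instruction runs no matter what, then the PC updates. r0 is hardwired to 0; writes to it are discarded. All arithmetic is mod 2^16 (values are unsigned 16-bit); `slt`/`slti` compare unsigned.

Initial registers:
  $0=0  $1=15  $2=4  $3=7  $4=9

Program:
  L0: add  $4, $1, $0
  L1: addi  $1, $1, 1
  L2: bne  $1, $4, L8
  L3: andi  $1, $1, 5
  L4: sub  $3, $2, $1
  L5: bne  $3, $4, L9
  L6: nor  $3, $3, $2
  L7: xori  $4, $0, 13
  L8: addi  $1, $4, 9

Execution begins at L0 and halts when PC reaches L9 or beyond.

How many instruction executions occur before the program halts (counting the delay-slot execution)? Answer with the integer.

5

[0] add  $4, $1, $0  →  {$0:0, $1:15, $2:4, $3:7, $4:15}
[1] addi  $1, $1, 1  →  {$0:0, $1:16, $2:4, $3:7, $4:15}
[2] bne  $1, $4, L8  →  {$0:0, $1:16, $2:4, $3:7, $4:15}  ⟨branch taken⟩
[3] andi  $1, $1, 5  →  {$0:0, $1:0, $2:4, $3:7, $4:15}
[8] addi  $1, $4, 9  →  {$0:0, $1:24, $2:4, $3:7, $4:15}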